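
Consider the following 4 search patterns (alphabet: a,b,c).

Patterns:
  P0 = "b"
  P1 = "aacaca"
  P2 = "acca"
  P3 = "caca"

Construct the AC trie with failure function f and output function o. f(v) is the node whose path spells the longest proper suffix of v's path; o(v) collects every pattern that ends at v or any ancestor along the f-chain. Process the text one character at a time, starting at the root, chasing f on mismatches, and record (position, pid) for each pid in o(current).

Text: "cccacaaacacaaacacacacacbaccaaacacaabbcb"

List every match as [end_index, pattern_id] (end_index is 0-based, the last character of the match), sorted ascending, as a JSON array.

Build automaton:
Trie nodes:
  0='ε' goto a→2 b→1 c→11
  1='b' goto ·  [P0 ends]
  2='a' goto a→3 c→8
  3='aa' goto c→4
  4='aac' goto a→5
  5='aaca' goto c→6
  6='aacac' goto a→7
  7='aacaca' goto ·  [P1 ends]
  8='ac' goto c→9
  9='acc' goto a→10
  10='acca' goto ·  [P2 ends]
  11='c' goto a→12
  12='ca' goto c→13
  13='cac' goto a→14
  14='caca' goto ·  [P3 ends]

Failure links (BFS by depth):
  fail(1) 'b': from fail(0)=0 chase 'b': 0 ⇒ 0;  out={0}∪out(0)={0}
  fail(2) 'a': from fail(0)=0 chase 'a': 0 ⇒ 0;  out=∅∪out(0)=∅
  fail(11) 'c': from fail(0)=0 chase 'c': 0 ⇒ 0;  out=∅∪out(0)=∅
  fail(3) 'aa': from fail(2)=0 chase 'a': 0 ⇒ 2;  out=∅∪out(2)=∅
  fail(8) 'ac': from fail(2)=0 chase 'c': 0 ⇒ 11;  out=∅∪out(11)=∅
  fail(12) 'ca': from fail(11)=0 chase 'a': 0 ⇒ 2;  out=∅∪out(2)=∅
  fail(4) 'aac': from fail(3)=2 chase 'c': 2 ⇒ 8;  out=∅∪out(8)=∅
  fail(9) 'acc': from fail(8)=11 chase 'c': 11→0 ⇒ 11;  out=∅∪out(11)=∅
  fail(13) 'cac': from fail(12)=2 chase 'c': 2 ⇒ 8;  out=∅∪out(8)=∅
  fail(5) 'aaca': from fail(4)=8 chase 'a': 8→11 ⇒ 12;  out=∅∪out(12)=∅
  fail(10) 'acca': from fail(9)=11 chase 'a': 11 ⇒ 12;  out={2}∪out(12)={2}
  fail(14) 'caca': from fail(13)=8 chase 'a': 8→11 ⇒ 12;  out={3}∪out(12)={3}
  fail(6) 'aacac': from fail(5)=12 chase 'c': 12 ⇒ 13;  out=∅∪out(13)=∅
  fail(7) 'aacaca': from fail(6)=13 chase 'a': 13 ⇒ 14;  out={1}∪out(14)={1,3}

Text stream:
[0] read 'c'  n0⇒n11
[1] read 'c'  n11⇒n11 (fail-walked)
[2] read 'c'  n11⇒n11 (fail-walked)
[3] read 'a'  n11⇒n12
[4] read 'c'  n12⇒n13
[5] read 'a'  n13⇒n14  → match P3@[2:5]
[6] read 'a'  n14⇒n3 (fail-walked)
[7] read 'a'  n3⇒n3 (fail-walked)
[8] read 'c'  n3⇒n4
[9] read 'a'  n4⇒n5
[10] read 'c'  n5⇒n6
[11] read 'a'  n6⇒n7  → match P1@[6:11],P3@[8:11]
[12] read 'a'  n7⇒n3 (fail-walked)
[13] read 'a'  n3⇒n3 (fail-walked)
[14] read 'c'  n3⇒n4
[15] read 'a'  n4⇒n5
[16] read 'c'  n5⇒n6
[17] read 'a'  n6⇒n7  → match P1@[12:17],P3@[14:17]
[18] read 'c'  n7⇒n13 (fail-walked)
[19] read 'a'  n13⇒n14  → match P3@[16:19]
[20] read 'c'  n14⇒n13 (fail-walked)
[21] read 'a'  n13⇒n14  → match P3@[18:21]
[22] read 'c'  n14⇒n13 (fail-walked)
[23] read 'b'  n13⇒n1 (fail-walked)  → match P0@[23:23]
[24] read 'a'  n1⇒n2 (fail-walked)
[25] read 'c'  n2⇒n8
[26] read 'c'  n8⇒n9
[27] read 'a'  n9⇒n10  → match P2@[24:27]
[28] read 'a'  n10⇒n3 (fail-walked)
[29] read 'a'  n3⇒n3 (fail-walked)
[30] read 'c'  n3⇒n4
[31] read 'a'  n4⇒n5
[32] read 'c'  n5⇒n6
[33] read 'a'  n6⇒n7  → match P1@[28:33],P3@[30:33]
[34] read 'a'  n7⇒n3 (fail-walked)
[35] read 'b'  n3⇒n1 (fail-walked)  → match P0@[35:35]
[36] read 'b'  n1⇒n1 (fail-walked)  → match P0@[36:36]
[37] read 'c'  n1⇒n11 (fail-walked)
[38] read 'b'  n11⇒n1 (fail-walked)  → match P0@[38:38]

Matches: [[5,3],[11,1],[11,3],[17,1],[17,3],[19,3],[21,3],[23,0],[27,2],[33,1],[33,3],[35,0],[36,0],[38,0]]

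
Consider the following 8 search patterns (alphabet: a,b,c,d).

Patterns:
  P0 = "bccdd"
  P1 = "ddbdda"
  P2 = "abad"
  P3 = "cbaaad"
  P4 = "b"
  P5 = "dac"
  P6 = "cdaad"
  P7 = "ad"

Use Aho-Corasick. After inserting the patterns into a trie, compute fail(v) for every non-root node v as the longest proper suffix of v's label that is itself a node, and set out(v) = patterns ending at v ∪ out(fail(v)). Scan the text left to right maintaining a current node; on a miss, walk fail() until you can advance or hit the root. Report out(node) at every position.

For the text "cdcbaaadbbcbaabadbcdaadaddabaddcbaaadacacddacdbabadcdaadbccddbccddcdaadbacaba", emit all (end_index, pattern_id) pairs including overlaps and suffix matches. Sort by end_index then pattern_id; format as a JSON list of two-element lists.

Construct AC machine:
Trie (insert patterns):
  n0 'ε': a→12 b→1 c→16 d→6
  n1 'b': c→2  ←P4
  n2 'bc': c→3
  n3 'bcc': d→4
  n4 'bccd': d→5
  n5 'bccdd': ·  ←P0
  n6 'd': a→22 d→7
  n7 'dd': b→8
  n8 'ddb': d→9
  n9 'ddbd': d→10
  n10 'ddbdd': a→11
  n11 'ddbdda': ·  ←P1
  n12 'a': b→13 d→28
  n13 'ab': a→14
  n14 'aba': d→15
  n15 'abad': ·  ←P2
  n16 'c': b→17 d→24
  n17 'cb': a→18
  n18 'cba': a→19
  n19 'cbaa': a→20
  n20 'cbaaa': d→21
  n21 'cbaaad': ·  ←P3
  n22 'da': c→23
  n23 'dac': ·  ←P5
  n24 'cd': a→25
  n25 'cda': a→26
  n26 'cdaa': d→27
  n27 'cdaad': ·  ←P6
  n28 'ad': ·  ←P7

Failure links (BFS by depth):
  fail(1) 'b': from fail(0)=0 chase 'b': 0 ⇒ 0;  out={4}∪out(0)={4}
  fail(6) 'd': from fail(0)=0 chase 'd': 0 ⇒ 0;  out=∅∪out(0)=∅
  fail(12) 'a': from fail(0)=0 chase 'a': 0 ⇒ 0;  out=∅∪out(0)=∅
  fail(16) 'c': from fail(0)=0 chase 'c': 0 ⇒ 0;  out=∅∪out(0)=∅
  fail(2) 'bc': from fail(1)=0 chase 'c': 0 ⇒ 16;  out=∅∪out(16)=∅
  fail(7) 'dd': from fail(6)=0 chase 'd': 0 ⇒ 6;  out=∅∪out(6)=∅
  fail(13) 'ab': from fail(12)=0 chase 'b': 0 ⇒ 1;  out=∅∪out(1)={4}
  fail(17) 'cb': from fail(16)=0 chase 'b': 0 ⇒ 1;  out=∅∪out(1)={4}
  fail(22) 'da': from fail(6)=0 chase 'a': 0 ⇒ 12;  out=∅∪out(12)=∅
  fail(24) 'cd': from fail(16)=0 chase 'd': 0 ⇒ 6;  out=∅∪out(6)=∅
  fail(28) 'ad': from fail(12)=0 chase 'd': 0 ⇒ 6;  out={7}∪out(6)={7}
  fail(3) 'bcc': from fail(2)=16 chase 'c': 16→0 ⇒ 16;  out=∅∪out(16)=∅
  fail(8) 'ddb': from fail(7)=6 chase 'b': 6→0 ⇒ 1;  out=∅∪out(1)={4}
  fail(14) 'aba': from fail(13)=1 chase 'a': 1→0 ⇒ 12;  out=∅∪out(12)=∅
  fail(18) 'cba': from fail(17)=1 chase 'a': 1→0 ⇒ 12;  out=∅∪out(12)=∅
  fail(23) 'dac': from fail(22)=12 chase 'c': 12→0 ⇒ 16;  out={5}∪out(16)={5}
  fail(25) 'cda': from fail(24)=6 chase 'a': 6 ⇒ 22;  out=∅∪out(22)=∅
  fail(4) 'bccd': from fail(3)=16 chase 'd': 16 ⇒ 24;  out=∅∪out(24)=∅
  fail(9) 'ddbd': from fail(8)=1 chase 'd': 1→0 ⇒ 6;  out=∅∪out(6)=∅
  fail(15) 'abad': from fail(14)=12 chase 'd': 12 ⇒ 28;  out={2}∪out(28)={2,7}
  fail(19) 'cbaa': from fail(18)=12 chase 'a': 12→0 ⇒ 12;  out=∅∪out(12)=∅
  fail(26) 'cdaa': from fail(25)=22 chase 'a': 22→12→0 ⇒ 12;  out=∅∪out(12)=∅
  fail(5) 'bccdd': from fail(4)=24 chase 'd': 24→6 ⇒ 7;  out={0}∪out(7)={0}
  fail(10) 'ddbdd': from fail(9)=6 chase 'd': 6 ⇒ 7;  out=∅∪out(7)=∅
  fail(20) 'cbaaa': from fail(19)=12 chase 'a': 12→0 ⇒ 12;  out=∅∪out(12)=∅
  fail(27) 'cdaad': from fail(26)=12 chase 'd': 12 ⇒ 28;  out={6}∪out(28)={6,7}
  fail(11) 'ddbdda': from fail(10)=7 chase 'a': 7→6 ⇒ 22;  out={1}∪out(22)={1}
  fail(21) 'cbaaad': from fail(20)=12 chase 'd': 12 ⇒ 28;  out={3}∪out(28)={3,7}

Run:
pos 0 'c': at 16
pos 1 'd': at 24
pos 2 'c': at 16 ·f
pos 3 'b': at 17  → match P4@[3:3]
pos 4 'a': at 18
pos 5 'a': at 19
pos 6 'a': at 20
pos 7 'd': at 21  → match P3@[2:7],P7@[6:7]
pos 8 'b': at 1 ·f  → match P4@[8:8]
pos 9 'b': at 1 ·f  → match P4@[9:9]
pos 10 'c': at 2
pos 11 'b': at 17 ·f  → match P4@[11:11]
pos 12 'a': at 18
pos 13 'a': at 19
pos 14 'b': at 13 ·f  → match P4@[14:14]
pos 15 'a': at 14
pos 16 'd': at 15  → match P2@[13:16],P7@[15:16]
pos 17 'b': at 1 ·f  → match P4@[17:17]
pos 18 'c': at 2
pos 19 'd': at 24 ·f
pos 20 'a': at 25
pos 21 'a': at 26
pos 22 'd': at 27  → match P6@[18:22],P7@[21:22]
pos 23 'a': at 22 ·f
pos 24 'd': at 28 ·f  → match P7@[23:24]
pos 25 'd': at 7 ·f
pos 26 'a': at 22 ·f
pos 27 'b': at 13 ·f  → match P4@[27:27]
pos 28 'a': at 14
pos 29 'd': at 15  → match P2@[26:29],P7@[28:29]
pos 30 'd': at 7 ·f
pos 31 'c': at 16 ·f
pos 32 'b': at 17  → match P4@[32:32]
pos 33 'a': at 18
pos 34 'a': at 19
pos 35 'a': at 20
pos 36 'd': at 21  → match P3@[31:36],P7@[35:36]
pos 37 'a': at 22 ·f
pos 38 'c': at 23  → match P5@[36:38]
pos 39 'a': at 12 ·f
pos 40 'c': at 16 ·f
pos 41 'd': at 24
pos 42 'd': at 7 ·f
pos 43 'a': at 22 ·f
pos 44 'c': at 23  → match P5@[42:44]
pos 45 'd': at 24 ·f
pos 46 'b': at 1 ·f  → match P4@[46:46]
pos 47 'a': at 12 ·f
pos 48 'b': at 13  → match P4@[48:48]
pos 49 'a': at 14
pos 50 'd': at 15  → match P2@[47:50],P7@[49:50]
pos 51 'c': at 16 ·f
pos 52 'd': at 24
pos 53 'a': at 25
pos 54 'a': at 26
pos 55 'd': at 27  → match P6@[51:55],P7@[54:55]
pos 56 'b': at 1 ·f  → match P4@[56:56]
pos 57 'c': at 2
pos 58 'c': at 3
pos 59 'd': at 4
pos 60 'd': at 5  → match P0@[56:60]
pos 61 'b': at 8 ·f  → match P4@[61:61]
pos 62 'c': at 2 ·f
pos 63 'c': at 3
pos 64 'd': at 4
pos 65 'd': at 5  → match P0@[61:65]
pos 66 'c': at 16 ·f
pos 67 'd': at 24
pos 68 'a': at 25
pos 69 'a': at 26
pos 70 'd': at 27  → match P6@[66:70],P7@[69:70]
pos 71 'b': at 1 ·f  → match P4@[71:71]
pos 72 'a': at 12 ·f
pos 73 'c': at 16 ·f
pos 74 'a': at 12 ·f
pos 75 'b': at 13  → match P4@[75:75]
pos 76 'a': at 14

Matches: [[3,4],[7,3],[7,7],[8,4],[9,4],[11,4],[14,4],[16,2],[16,7],[17,4],[22,6],[22,7],[24,7],[27,4],[29,2],[29,7],[32,4],[36,3],[36,7],[38,5],[44,5],[46,4],[48,4],[50,2],[50,7],[55,6],[55,7],[56,4],[60,0],[61,4],[65,0],[70,6],[70,7],[71,4],[75,4]]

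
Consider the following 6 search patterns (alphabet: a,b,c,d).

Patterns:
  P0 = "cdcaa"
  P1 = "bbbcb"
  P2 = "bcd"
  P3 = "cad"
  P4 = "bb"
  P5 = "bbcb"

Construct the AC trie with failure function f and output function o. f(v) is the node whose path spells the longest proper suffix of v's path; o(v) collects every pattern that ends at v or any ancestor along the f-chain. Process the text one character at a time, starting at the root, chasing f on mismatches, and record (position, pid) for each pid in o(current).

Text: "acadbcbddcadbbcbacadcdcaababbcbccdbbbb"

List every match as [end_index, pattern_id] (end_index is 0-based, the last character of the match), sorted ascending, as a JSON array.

Build:
Trie (insert patterns):
  n0 'ε': b→6 c→1
  n1 'c': a→13 d→2
  n2 'cd': c→3
  n3 'cdc': a→4
  n4 'cdca': a→5
  n5 'cdcaa': ·  [P0 ends]
  n6 'b': b→7 c→11
  n7 'bb': b→8 c→15  [P4 ends]
  n8 'bbb': c→9
  n9 'bbbc': b→10
  n10 'bbbcb': ·  [P1 ends]
  n11 'bc': d→12
  n12 'bcd': ·  [P2 ends]
  n13 'ca': d→14
  n14 'cad': ·  [P3 ends]
  n15 'bbc': b→16
  n16 'bbcb': ·  [P5 ends]

BFS fail/out derivation:
  n1('c'): parent n0 fail=0; on 'c' 0 → fail=0;  out ∅∪∅=∅
  n6('b'): parent n0 fail=0; on 'b' 0 → fail=0;  out ∅∪∅=∅
  n2('cd'): parent n1 fail=0; on 'd' 0 → fail=0;  out ∅∪∅=∅
  n7('bb'): parent n6 fail=0; on 'b' 0 → fail=6;  out {4}∪∅={4}
  n11('bc'): parent n6 fail=0; on 'c' 0 → fail=1;  out ∅∪∅=∅
  n13('ca'): parent n1 fail=0; on 'a' 0 → fail=0;  out ∅∪∅=∅
  n3('cdc'): parent n2 fail=0; on 'c' 0 → fail=1;  out ∅∪∅=∅
  n8('bbb'): parent n7 fail=6; on 'b' 6 → fail=7;  out ∅∪{4}={4}
  n12('bcd'): parent n11 fail=1; on 'd' 1 → fail=2;  out {2}∪∅={2}
  n14('cad'): parent n13 fail=0; on 'd' 0 → fail=0;  out {3}∪∅={3}
  n15('bbc'): parent n7 fail=6; on 'c' 6 → fail=11;  out ∅∪∅=∅
  n4('cdca'): parent n3 fail=1; on 'a' 1 → fail=13;  out ∅∪∅=∅
  n9('bbbc'): parent n8 fail=7; on 'c' 7 → fail=15;  out ∅∪∅=∅
  n16('bbcb'): parent n15 fail=11; on 'b' 11→1→0 → fail=6;  out {5}∪∅={5}
  n5('cdcaa'): parent n4 fail=13; on 'a' 13→0 → fail=0;  out {0}∪∅={0}
  n10('bbbcb'): parent n9 fail=15; on 'b' 15 → fail=16;  out {1}∪{5}={1,5}

Run:
[0] read 'a'  n0⇒n0
[1] read 'c'  n0⇒n1
[2] read 'a'  n1⇒n13
[3] read 'd'  n13⇒n14  → match P3@[1:3]
[4] read 'b'  n14⇒n6 (fail-walked)
[5] read 'c'  n6⇒n11
[6] read 'b'  n11⇒n6 (fail-walked)
[7] read 'd'  n6⇒n0 (fail-walked)
[8] read 'd'  n0⇒n0
[9] read 'c'  n0⇒n1
[10] read 'a'  n1⇒n13
[11] read 'd'  n13⇒n14  → match P3@[9:11]
[12] read 'b'  n14⇒n6 (fail-walked)
[13] read 'b'  n6⇒n7  → match P4@[12:13]
[14] read 'c'  n7⇒n15
[15] read 'b'  n15⇒n16  → match P5@[12:15]
[16] read 'a'  n16⇒n0 (fail-walked)
[17] read 'c'  n0⇒n1
[18] read 'a'  n1⇒n13
[19] read 'd'  n13⇒n14  → match P3@[17:19]
[20] read 'c'  n14⇒n1 (fail-walked)
[21] read 'd'  n1⇒n2
[22] read 'c'  n2⇒n3
[23] read 'a'  n3⇒n4
[24] read 'a'  n4⇒n5  → match P0@[20:24]
[25] read 'b'  n5⇒n6 (fail-walked)
[26] read 'a'  n6⇒n0 (fail-walked)
[27] read 'b'  n0⇒n6
[28] read 'b'  n6⇒n7  → match P4@[27:28]
[29] read 'c'  n7⇒n15
[30] read 'b'  n15⇒n16  → match P5@[27:30]
[31] read 'c'  n16⇒n11 (fail-walked)
[32] read 'c'  n11⇒n1 (fail-walked)
[33] read 'd'  n1⇒n2
[34] read 'b'  n2⇒n6 (fail-walked)
[35] read 'b'  n6⇒n7  → match P4@[34:35]
[36] read 'b'  n7⇒n8  → match P4@[35:36]
[37] read 'b'  n8⇒n8 (fail-walked)  → match P4@[36:37]

All matches (sorted): [[3,3],[11,3],[13,4],[15,5],[19,3],[24,0],[28,4],[30,5],[35,4],[36,4],[37,4]]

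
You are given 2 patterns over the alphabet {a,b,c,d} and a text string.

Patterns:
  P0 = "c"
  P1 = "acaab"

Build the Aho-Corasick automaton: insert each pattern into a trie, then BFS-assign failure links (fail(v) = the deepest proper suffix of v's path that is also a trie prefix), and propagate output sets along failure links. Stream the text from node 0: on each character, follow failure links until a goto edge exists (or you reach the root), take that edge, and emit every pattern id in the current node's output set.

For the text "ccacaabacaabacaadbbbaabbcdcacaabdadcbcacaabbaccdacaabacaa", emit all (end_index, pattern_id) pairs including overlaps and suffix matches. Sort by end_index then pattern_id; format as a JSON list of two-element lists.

Construct AC machine:
Trie (insert patterns):
  n0 'ε': a→2 c→1
  n1 'c': ·  [P0 ends]
  n2 'a': c→3
  n3 'ac': a→4
  n4 'aca': a→5
  n5 'acaa': b→6
  n6 'acaab': ·  [P1 ends]

BFS fail/out derivation:
  fail(1) 'c': from fail(0)=0 chase 'c': 0 ⇒ 0;  out={0}∪out(0)={0}
  fail(2) 'a': from fail(0)=0 chase 'a': 0 ⇒ 0;  out=∅∪out(0)=∅
  fail(3) 'ac': from fail(2)=0 chase 'c': 0 ⇒ 1;  out=∅∪out(1)={0}
  fail(4) 'aca': from fail(3)=1 chase 'a': 1→0 ⇒ 2;  out=∅∪out(2)=∅
  fail(5) 'acaa': from fail(4)=2 chase 'a': 2→0 ⇒ 2;  out=∅∪out(2)=∅
  fail(6) 'acaab': from fail(5)=2 chase 'b': 2→0 ⇒ 0;  out={1}∪out(0)={1}

Scan:
i=0 'c': node 0→1  emit P0@[0:0]
i=1 'c': node 1→1 ·f  emit P0@[1:1]
i=2 'a': node 1→2 ·f
i=3 'c': node 2→3  emit P0@[3:3]
i=4 'a': node 3→4
i=5 'a': node 4→5
i=6 'b': node 5→6  emit P1@[2:6]
i=7 'a': node 6→2 ·f
i=8 'c': node 2→3  emit P0@[8:8]
i=9 'a': node 3→4
i=10 'a': node 4→5
i=11 'b': node 5→6  emit P1@[7:11]
i=12 'a': node 6→2 ·f
i=13 'c': node 2→3  emit P0@[13:13]
i=14 'a': node 3→4
i=15 'a': node 4→5
i=16 'd': node 5→0 ·f
i=17 'b': node 0→0
i=18 'b': node 0→0
i=19 'b': node 0→0
i=20 'a': node 0→2
i=21 'a': node 2→2 ·f
i=22 'b': node 2→0 ·f
i=23 'b': node 0→0
i=24 'c': node 0→1  emit P0@[24:24]
i=25 'd': node 1→0 ·f
i=26 'c': node 0→1  emit P0@[26:26]
i=27 'a': node 1→2 ·f
i=28 'c': node 2→3  emit P0@[28:28]
i=29 'a': node 3→4
i=30 'a': node 4→5
i=31 'b': node 5→6  emit P1@[27:31]
i=32 'd': node 6→0 ·f
i=33 'a': node 0→2
i=34 'd': node 2→0 ·f
i=35 'c': node 0→1  emit P0@[35:35]
i=36 'b': node 1→0 ·f
i=37 'c': node 0→1  emit P0@[37:37]
i=38 'a': node 1→2 ·f
i=39 'c': node 2→3  emit P0@[39:39]
i=40 'a': node 3→4
i=41 'a': node 4→5
i=42 'b': node 5→6  emit P1@[38:42]
i=43 'b': node 6→0 ·f
i=44 'a': node 0→2
i=45 'c': node 2→3  emit P0@[45:45]
i=46 'c': node 3→1 ·f  emit P0@[46:46]
i=47 'd': node 1→0 ·f
i=48 'a': node 0→2
i=49 'c': node 2→3  emit P0@[49:49]
i=50 'a': node 3→4
i=51 'a': node 4→5
i=52 'b': node 5→6  emit P1@[48:52]
i=53 'a': node 6→2 ·f
i=54 'c': node 2→3  emit P0@[54:54]
i=55 'a': node 3→4
i=56 'a': node 4→5

Result: [[0,0],[1,0],[3,0],[6,1],[8,0],[11,1],[13,0],[24,0],[26,0],[28,0],[31,1],[35,0],[37,0],[39,0],[42,1],[45,0],[46,0],[49,0],[52,1],[54,0]]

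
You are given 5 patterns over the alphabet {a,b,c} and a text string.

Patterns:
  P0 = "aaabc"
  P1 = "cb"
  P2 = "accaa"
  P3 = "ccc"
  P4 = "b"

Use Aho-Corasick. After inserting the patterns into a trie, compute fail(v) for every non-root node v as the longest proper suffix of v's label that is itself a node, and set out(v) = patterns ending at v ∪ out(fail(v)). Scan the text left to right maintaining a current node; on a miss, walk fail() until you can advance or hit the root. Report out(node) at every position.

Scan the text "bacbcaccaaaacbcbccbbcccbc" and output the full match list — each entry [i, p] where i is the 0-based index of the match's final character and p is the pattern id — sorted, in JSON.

Construct AC machine:
Trie (insert patterns):
  0='ε' goto a→1 b→14 c→6
  1='a' goto a→2 c→8
  2='aa' goto a→3
  3='aaa' goto b→4
  4='aaab' goto c→5
  5='aaabc' goto ·  ←P0
  6='c' goto b→7 c→12
  7='cb' goto ·  ←P1
  8='ac' goto c→9
  9='acc' goto a→10
  10='acca' goto a→11
  11='accaa' goto ·  ←P2
  12='cc' goto c→13
  13='ccc' goto ·  ←P3
  14='b' goto ·  ←P4

BFS fail/out derivation:
  fail(1) 'a': from fail(0)=0 chase 'a': 0 ⇒ 0;  out=∅∪out(0)=∅
  fail(6) 'c': from fail(0)=0 chase 'c': 0 ⇒ 0;  out=∅∪out(0)=∅
  fail(14) 'b': from fail(0)=0 chase 'b': 0 ⇒ 0;  out={4}∪out(0)={4}
  fail(2) 'aa': from fail(1)=0 chase 'a': 0 ⇒ 1;  out=∅∪out(1)=∅
  fail(7) 'cb': from fail(6)=0 chase 'b': 0 ⇒ 14;  out={1}∪out(14)={1,4}
  fail(8) 'ac': from fail(1)=0 chase 'c': 0 ⇒ 6;  out=∅∪out(6)=∅
  fail(12) 'cc': from fail(6)=0 chase 'c': 0 ⇒ 6;  out=∅∪out(6)=∅
  fail(3) 'aaa': from fail(2)=1 chase 'a': 1 ⇒ 2;  out=∅∪out(2)=∅
  fail(9) 'acc': from fail(8)=6 chase 'c': 6 ⇒ 12;  out=∅∪out(12)=∅
  fail(13) 'ccc': from fail(12)=6 chase 'c': 6 ⇒ 12;  out={3}∪out(12)={3}
  fail(4) 'aaab': from fail(3)=2 chase 'b': 2→1→0 ⇒ 14;  out=∅∪out(14)={4}
  fail(10) 'acca': from fail(9)=12 chase 'a': 12→6→0 ⇒ 1;  out=∅∪out(1)=∅
  fail(5) 'aaabc': from fail(4)=14 chase 'c': 14→0 ⇒ 6;  out={0}∪out(6)={0}
  fail(11) 'accaa': from fail(10)=1 chase 'a': 1 ⇒ 2;  out={2}∪out(2)={2}

Run:
pos 0 'b': at 14  → match P4@[0:0]
pos 1 'a': at 1 (via fail)
pos 2 'c': at 8
pos 3 'b': at 7 (via fail)  → match P1@[2:3],P4@[3:3]
pos 4 'c': at 6 (via fail)
pos 5 'a': at 1 (via fail)
pos 6 'c': at 8
pos 7 'c': at 9
pos 8 'a': at 10
pos 9 'a': at 11  → match P2@[5:9]
pos 10 'a': at 3 (via fail)
pos 11 'a': at 3 (via fail)
pos 12 'c': at 8 (via fail)
pos 13 'b': at 7 (via fail)  → match P1@[12:13],P4@[13:13]
pos 14 'c': at 6 (via fail)
pos 15 'b': at 7  → match P1@[14:15],P4@[15:15]
pos 16 'c': at 6 (via fail)
pos 17 'c': at 12
pos 18 'b': at 7 (via fail)  → match P1@[17:18],P4@[18:18]
pos 19 'b': at 14 (via fail)  → match P4@[19:19]
pos 20 'c': at 6 (via fail)
pos 21 'c': at 12
pos 22 'c': at 13  → match P3@[20:22]
pos 23 'b': at 7 (via fail)  → match P1@[22:23],P4@[23:23]
pos 24 'c': at 6 (via fail)

Matches: [[0,4],[3,1],[3,4],[9,2],[13,1],[13,4],[15,1],[15,4],[18,1],[18,4],[19,4],[22,3],[23,1],[23,4]]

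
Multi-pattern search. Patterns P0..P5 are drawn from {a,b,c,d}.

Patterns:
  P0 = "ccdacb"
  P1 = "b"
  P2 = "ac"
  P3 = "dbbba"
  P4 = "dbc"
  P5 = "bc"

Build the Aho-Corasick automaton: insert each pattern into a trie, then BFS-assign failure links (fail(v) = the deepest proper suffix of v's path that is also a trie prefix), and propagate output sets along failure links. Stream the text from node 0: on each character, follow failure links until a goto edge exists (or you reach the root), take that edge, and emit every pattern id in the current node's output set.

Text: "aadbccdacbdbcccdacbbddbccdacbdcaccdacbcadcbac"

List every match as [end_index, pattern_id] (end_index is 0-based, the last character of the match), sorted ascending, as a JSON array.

Build automaton:
Trie nodes:
  n0 'ε': a→8 b→7 c→1 d→10
  n1 'c': c→2
  n2 'cc': d→3
  n3 'ccd': a→4
  n4 'ccda': c→5
  n5 'ccdac': b→6
  n6 'ccdacb': ·  [P0 ends]
  n7 'b': c→16  [P1 ends]
  n8 'a': c→9
  n9 'ac': ·  [P2 ends]
  n10 'd': b→11
  n11 'db': b→12 c→15
  n12 'dbb': b→13
  n13 'dbbb': a→14
  n14 'dbbba': ·  [P3 ends]
  n15 'dbc': ·  [P4 ends]
  n16 'bc': ·  [P5 ends]

Failure links (BFS by depth):
  fail(1) 'c': from fail(0)=0 chase 'c': 0 ⇒ 0;  out=∅∪out(0)=∅
  fail(7) 'b': from fail(0)=0 chase 'b': 0 ⇒ 0;  out={1}∪out(0)={1}
  fail(8) 'a': from fail(0)=0 chase 'a': 0 ⇒ 0;  out=∅∪out(0)=∅
  fail(10) 'd': from fail(0)=0 chase 'd': 0 ⇒ 0;  out=∅∪out(0)=∅
  fail(2) 'cc': from fail(1)=0 chase 'c': 0 ⇒ 1;  out=∅∪out(1)=∅
  fail(9) 'ac': from fail(8)=0 chase 'c': 0 ⇒ 1;  out={2}∪out(1)={2}
  fail(11) 'db': from fail(10)=0 chase 'b': 0 ⇒ 7;  out=∅∪out(7)={1}
  fail(16) 'bc': from fail(7)=0 chase 'c': 0 ⇒ 1;  out={5}∪out(1)={5}
  fail(3) 'ccd': from fail(2)=1 chase 'd': 1→0 ⇒ 10;  out=∅∪out(10)=∅
  fail(12) 'dbb': from fail(11)=7 chase 'b': 7→0 ⇒ 7;  out=∅∪out(7)={1}
  fail(15) 'dbc': from fail(11)=7 chase 'c': 7 ⇒ 16;  out={4}∪out(16)={4,5}
  fail(4) 'ccda': from fail(3)=10 chase 'a': 10→0 ⇒ 8;  out=∅∪out(8)=∅
  fail(13) 'dbbb': from fail(12)=7 chase 'b': 7→0 ⇒ 7;  out=∅∪out(7)={1}
  fail(5) 'ccdac': from fail(4)=8 chase 'c': 8 ⇒ 9;  out=∅∪out(9)={2}
  fail(14) 'dbbba': from fail(13)=7 chase 'a': 7→0 ⇒ 8;  out={3}∪out(8)={3}
  fail(6) 'ccdacb': from fail(5)=9 chase 'b': 9→1→0 ⇒ 7;  out={0}∪out(7)={0,1}

Run:
[0] read 'a'  n0⇒n8
[1] read 'a'  n8⇒n8 (via fail)
[2] read 'd'  n8⇒n10 (via fail)
[3] read 'b'  n10⇒n11  → match P1@[3:3]
[4] read 'c'  n11⇒n15  → match P4@[2:4],P5@[3:4]
[5] read 'c'  n15⇒n2 (via fail)
[6] read 'd'  n2⇒n3
[7] read 'a'  n3⇒n4
[8] read 'c'  n4⇒n5  → match P2@[7:8]
[9] read 'b'  n5⇒n6  → match P0@[4:9],P1@[9:9]
[10] read 'd'  n6⇒n10 (via fail)
[11] read 'b'  n10⇒n11  → match P1@[11:11]
[12] read 'c'  n11⇒n15  → match P4@[10:12],P5@[11:12]
[13] read 'c'  n15⇒n2 (via fail)
[14] read 'c'  n2⇒n2 (via fail)
[15] read 'd'  n2⇒n3
[16] read 'a'  n3⇒n4
[17] read 'c'  n4⇒n5  → match P2@[16:17]
[18] read 'b'  n5⇒n6  → match P0@[13:18],P1@[18:18]
[19] read 'b'  n6⇒n7 (via fail)  → match P1@[19:19]
[20] read 'd'  n7⇒n10 (via fail)
[21] read 'd'  n10⇒n10 (via fail)
[22] read 'b'  n10⇒n11  → match P1@[22:22]
[23] read 'c'  n11⇒n15  → match P4@[21:23],P5@[22:23]
[24] read 'c'  n15⇒n2 (via fail)
[25] read 'd'  n2⇒n3
[26] read 'a'  n3⇒n4
[27] read 'c'  n4⇒n5  → match P2@[26:27]
[28] read 'b'  n5⇒n6  → match P0@[23:28],P1@[28:28]
[29] read 'd'  n6⇒n10 (via fail)
[30] read 'c'  n10⇒n1 (via fail)
[31] read 'a'  n1⇒n8 (via fail)
[32] read 'c'  n8⇒n9  → match P2@[31:32]
[33] read 'c'  n9⇒n2 (via fail)
[34] read 'd'  n2⇒n3
[35] read 'a'  n3⇒n4
[36] read 'c'  n4⇒n5  → match P2@[35:36]
[37] read 'b'  n5⇒n6  → match P0@[32:37],P1@[37:37]
[38] read 'c'  n6⇒n16 (via fail)  → match P5@[37:38]
[39] read 'a'  n16⇒n8 (via fail)
[40] read 'd'  n8⇒n10 (via fail)
[41] read 'c'  n10⇒n1 (via fail)
[42] read 'b'  n1⇒n7 (via fail)  → match P1@[42:42]
[43] read 'a'  n7⇒n8 (via fail)
[44] read 'c'  n8⇒n9  → match P2@[43:44]

Result: [[3,1],[4,4],[4,5],[8,2],[9,0],[9,1],[11,1],[12,4],[12,5],[17,2],[18,0],[18,1],[19,1],[22,1],[23,4],[23,5],[27,2],[28,0],[28,1],[32,2],[36,2],[37,0],[37,1],[38,5],[42,1],[44,2]]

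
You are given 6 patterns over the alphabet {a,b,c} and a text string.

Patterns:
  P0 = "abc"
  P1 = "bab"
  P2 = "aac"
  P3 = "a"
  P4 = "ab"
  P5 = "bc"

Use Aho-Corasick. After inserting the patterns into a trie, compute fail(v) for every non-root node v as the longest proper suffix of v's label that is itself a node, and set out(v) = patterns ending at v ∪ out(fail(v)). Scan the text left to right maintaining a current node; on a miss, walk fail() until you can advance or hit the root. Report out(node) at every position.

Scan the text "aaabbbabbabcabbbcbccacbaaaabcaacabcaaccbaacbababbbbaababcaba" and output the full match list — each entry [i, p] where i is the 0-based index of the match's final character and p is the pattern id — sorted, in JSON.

Build automaton:
Trie nodes:
  n0 'ε': a→1 b→4
  n1 'a': a→7 b→2  [P3 ends]
  n2 'ab': c→3  [P4 ends]
  n3 'abc': ·  [P0 ends]
  n4 'b': a→5 c→9
  n5 'ba': b→6
  n6 'bab': ·  [P1 ends]
  n7 'aa': c→8
  n8 'aac': ·  [P2 ends]
  n9 'bc': ·  [P5 ends]

Failure links (BFS by depth):
  n1('a'): parent n0 fail=0; on 'a' 0 → fail=0;  out {3}∪∅={3}
  n4('b'): parent n0 fail=0; on 'b' 0 → fail=0;  out ∅∪∅=∅
  n2('ab'): parent n1 fail=0; on 'b' 0 → fail=4;  out {4}∪∅={4}
  n5('ba'): parent n4 fail=0; on 'a' 0 → fail=1;  out ∅∪{3}={3}
  n7('aa'): parent n1 fail=0; on 'a' 0 → fail=1;  out ∅∪{3}={3}
  n9('bc'): parent n4 fail=0; on 'c' 0 → fail=0;  out {5}∪∅={5}
  n3('abc'): parent n2 fail=4; on 'c' 4 → fail=9;  out {0}∪{5}={0,5}
  n6('bab'): parent n5 fail=1; on 'b' 1 → fail=2;  out {1}∪{4}={1,4}
  n8('aac'): parent n7 fail=1; on 'c' 1→0 → fail=0;  out {2}∪∅={2}

Text stream:
pos 0 'a': at 1  emit P3@[0:0]
pos 1 'a': at 7  emit P3@[1:1]
pos 2 'a': at 7 ·f  emit P3@[2:2]
pos 3 'b': at 2 ·f  emit P4@[2:3]
pos 4 'b': at 4 ·f
pos 5 'b': at 4 ·f
pos 6 'a': at 5  emit P3@[6:6]
pos 7 'b': at 6  emit P1@[5:7],P4@[6:7]
pos 8 'b': at 4 ·f
pos 9 'a': at 5  emit P3@[9:9]
pos 10 'b': at 6  emit P1@[8:10],P4@[9:10]
pos 11 'c': at 3 ·f  emit P0@[9:11],P5@[10:11]
pos 12 'a': at 1 ·f  emit P3@[12:12]
pos 13 'b': at 2  emit P4@[12:13]
pos 14 'b': at 4 ·f
pos 15 'b': at 4 ·f
pos 16 'c': at 9  emit P5@[15:16]
pos 17 'b': at 4 ·f
pos 18 'c': at 9  emit P5@[17:18]
pos 19 'c': at 0 ·f
pos 20 'a': at 1  emit P3@[20:20]
pos 21 'c': at 0 ·f
pos 22 'b': at 4
pos 23 'a': at 5  emit P3@[23:23]
pos 24 'a': at 7 ·f  emit P3@[24:24]
pos 25 'a': at 7 ·f  emit P3@[25:25]
pos 26 'a': at 7 ·f  emit P3@[26:26]
pos 27 'b': at 2 ·f  emit P4@[26:27]
pos 28 'c': at 3  emit P0@[26:28],P5@[27:28]
pos 29 'a': at 1 ·f  emit P3@[29:29]
pos 30 'a': at 7  emit P3@[30:30]
pos 31 'c': at 8  emit P2@[29:31]
pos 32 'a': at 1 ·f  emit P3@[32:32]
pos 33 'b': at 2  emit P4@[32:33]
pos 34 'c': at 3  emit P0@[32:34],P5@[33:34]
pos 35 'a': at 1 ·f  emit P3@[35:35]
pos 36 'a': at 7  emit P3@[36:36]
pos 37 'c': at 8  emit P2@[35:37]
pos 38 'c': at 0 ·f
pos 39 'b': at 4
pos 40 'a': at 5  emit P3@[40:40]
pos 41 'a': at 7 ·f  emit P3@[41:41]
pos 42 'c': at 8  emit P2@[40:42]
pos 43 'b': at 4 ·f
pos 44 'a': at 5  emit P3@[44:44]
pos 45 'b': at 6  emit P1@[43:45],P4@[44:45]
pos 46 'a': at 5 ·f  emit P3@[46:46]
pos 47 'b': at 6  emit P1@[45:47],P4@[46:47]
pos 48 'b': at 4 ·f
pos 49 'b': at 4 ·f
pos 50 'b': at 4 ·f
pos 51 'a': at 5  emit P3@[51:51]
pos 52 'a': at 7 ·f  emit P3@[52:52]
pos 53 'b': at 2 ·f  emit P4@[52:53]
pos 54 'a': at 5 ·f  emit P3@[54:54]
pos 55 'b': at 6  emit P1@[53:55],P4@[54:55]
pos 56 'c': at 3 ·f  emit P0@[54:56],P5@[55:56]
pos 57 'a': at 1 ·f  emit P3@[57:57]
pos 58 'b': at 2  emit P4@[57:58]
pos 59 'a': at 5 ·f  emit P3@[59:59]

Matches: [[0,3],[1,3],[2,3],[3,4],[6,3],[7,1],[7,4],[9,3],[10,1],[10,4],[11,0],[11,5],[12,3],[13,4],[16,5],[18,5],[20,3],[23,3],[24,3],[25,3],[26,3],[27,4],[28,0],[28,5],[29,3],[30,3],[31,2],[32,3],[33,4],[34,0],[34,5],[35,3],[36,3],[37,2],[40,3],[41,3],[42,2],[44,3],[45,1],[45,4],[46,3],[47,1],[47,4],[51,3],[52,3],[53,4],[54,3],[55,1],[55,4],[56,0],[56,5],[57,3],[58,4],[59,3]]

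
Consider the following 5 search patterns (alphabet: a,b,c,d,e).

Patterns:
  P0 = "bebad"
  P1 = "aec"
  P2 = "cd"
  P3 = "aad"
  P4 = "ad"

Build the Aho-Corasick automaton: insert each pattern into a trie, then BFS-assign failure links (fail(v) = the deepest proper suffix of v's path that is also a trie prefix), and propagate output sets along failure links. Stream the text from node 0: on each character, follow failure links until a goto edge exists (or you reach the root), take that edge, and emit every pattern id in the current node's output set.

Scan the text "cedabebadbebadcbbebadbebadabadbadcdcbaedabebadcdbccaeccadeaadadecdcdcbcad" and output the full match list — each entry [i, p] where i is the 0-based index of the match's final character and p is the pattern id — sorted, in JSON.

Build:
Trie nodes:
  0='ε' goto a→6 b→1 c→9
  1='b' goto e→2
  2='be' goto b→3
  3='beb' goto a→4
  4='beba' goto d→5
  5='bebad' goto ·  [P0 ends]
  6='a' goto a→11 d→13 e→7
  7='ae' goto c→8
  8='aec' goto ·  [P1 ends]
  9='c' goto d→10
  10='cd' goto ·  [P2 ends]
  11='aa' goto d→12
  12='aad' goto ·  [P3 ends]
  13='ad' goto ·  [P4 ends]

Failure links (BFS by depth):
  fail(1) 'b': from fail(0)=0 chase 'b': 0 ⇒ 0;  out=∅∪out(0)=∅
  fail(6) 'a': from fail(0)=0 chase 'a': 0 ⇒ 0;  out=∅∪out(0)=∅
  fail(9) 'c': from fail(0)=0 chase 'c': 0 ⇒ 0;  out=∅∪out(0)=∅
  fail(2) 'be': from fail(1)=0 chase 'e': 0 ⇒ 0;  out=∅∪out(0)=∅
  fail(7) 'ae': from fail(6)=0 chase 'e': 0 ⇒ 0;  out=∅∪out(0)=∅
  fail(10) 'cd': from fail(9)=0 chase 'd': 0 ⇒ 0;  out={2}∪out(0)={2}
  fail(11) 'aa': from fail(6)=0 chase 'a': 0 ⇒ 6;  out=∅∪out(6)=∅
  fail(13) 'ad': from fail(6)=0 chase 'd': 0 ⇒ 0;  out={4}∪out(0)={4}
  fail(3) 'beb': from fail(2)=0 chase 'b': 0 ⇒ 1;  out=∅∪out(1)=∅
  fail(8) 'aec': from fail(7)=0 chase 'c': 0 ⇒ 9;  out={1}∪out(9)={1}
  fail(12) 'aad': from fail(11)=6 chase 'd': 6 ⇒ 13;  out={3}∪out(13)={3,4}
  fail(4) 'beba': from fail(3)=1 chase 'a': 1→0 ⇒ 6;  out=∅∪out(6)=∅
  fail(5) 'bebad': from fail(4)=6 chase 'd': 6 ⇒ 13;  out={0}∪out(13)={0,4}

Run:
[0] read 'c'  n0⇒n9
[1] read 'e'  n9⇒n0 ·f
[2] read 'd'  n0⇒n0
[3] read 'a'  n0⇒n6
[4] read 'b'  n6⇒n1 ·f
[5] read 'e'  n1⇒n2
[6] read 'b'  n2⇒n3
[7] read 'a'  n3⇒n4
[8] read 'd'  n4⇒n5  → match P0@[4:8],P4@[7:8]
[9] read 'b'  n5⇒n1 ·f
[10] read 'e'  n1⇒n2
[11] read 'b'  n2⇒n3
[12] read 'a'  n3⇒n4
[13] read 'd'  n4⇒n5  → match P0@[9:13],P4@[12:13]
[14] read 'c'  n5⇒n9 ·f
[15] read 'b'  n9⇒n1 ·f
[16] read 'b'  n1⇒n1 ·f
[17] read 'e'  n1⇒n2
[18] read 'b'  n2⇒n3
[19] read 'a'  n3⇒n4
[20] read 'd'  n4⇒n5  → match P0@[16:20],P4@[19:20]
[21] read 'b'  n5⇒n1 ·f
[22] read 'e'  n1⇒n2
[23] read 'b'  n2⇒n3
[24] read 'a'  n3⇒n4
[25] read 'd'  n4⇒n5  → match P0@[21:25],P4@[24:25]
[26] read 'a'  n5⇒n6 ·f
[27] read 'b'  n6⇒n1 ·f
[28] read 'a'  n1⇒n6 ·f
[29] read 'd'  n6⇒n13  → match P4@[28:29]
[30] read 'b'  n13⇒n1 ·f
[31] read 'a'  n1⇒n6 ·f
[32] read 'd'  n6⇒n13  → match P4@[31:32]
[33] read 'c'  n13⇒n9 ·f
[34] read 'd'  n9⇒n10  → match P2@[33:34]
[35] read 'c'  n10⇒n9 ·f
[36] read 'b'  n9⇒n1 ·f
[37] read 'a'  n1⇒n6 ·f
[38] read 'e'  n6⇒n7
[39] read 'd'  n7⇒n0 ·f
[40] read 'a'  n0⇒n6
[41] read 'b'  n6⇒n1 ·f
[42] read 'e'  n1⇒n2
[43] read 'b'  n2⇒n3
[44] read 'a'  n3⇒n4
[45] read 'd'  n4⇒n5  → match P0@[41:45],P4@[44:45]
[46] read 'c'  n5⇒n9 ·f
[47] read 'd'  n9⇒n10  → match P2@[46:47]
[48] read 'b'  n10⇒n1 ·f
[49] read 'c'  n1⇒n9 ·f
[50] read 'c'  n9⇒n9 ·f
[51] read 'a'  n9⇒n6 ·f
[52] read 'e'  n6⇒n7
[53] read 'c'  n7⇒n8  → match P1@[51:53]
[54] read 'c'  n8⇒n9 ·f
[55] read 'a'  n9⇒n6 ·f
[56] read 'd'  n6⇒n13  → match P4@[55:56]
[57] read 'e'  n13⇒n0 ·f
[58] read 'a'  n0⇒n6
[59] read 'a'  n6⇒n11
[60] read 'd'  n11⇒n12  → match P3@[58:60],P4@[59:60]
[61] read 'a'  n12⇒n6 ·f
[62] read 'd'  n6⇒n13  → match P4@[61:62]
[63] read 'e'  n13⇒n0 ·f
[64] read 'c'  n0⇒n9
[65] read 'd'  n9⇒n10  → match P2@[64:65]
[66] read 'c'  n10⇒n9 ·f
[67] read 'd'  n9⇒n10  → match P2@[66:67]
[68] read 'c'  n10⇒n9 ·f
[69] read 'b'  n9⇒n1 ·f
[70] read 'c'  n1⇒n9 ·f
[71] read 'a'  n9⇒n6 ·f
[72] read 'd'  n6⇒n13  → match P4@[71:72]

Result: [[8,0],[8,4],[13,0],[13,4],[20,0],[20,4],[25,0],[25,4],[29,4],[32,4],[34,2],[45,0],[45,4],[47,2],[53,1],[56,4],[60,3],[60,4],[62,4],[65,2],[67,2],[72,4]]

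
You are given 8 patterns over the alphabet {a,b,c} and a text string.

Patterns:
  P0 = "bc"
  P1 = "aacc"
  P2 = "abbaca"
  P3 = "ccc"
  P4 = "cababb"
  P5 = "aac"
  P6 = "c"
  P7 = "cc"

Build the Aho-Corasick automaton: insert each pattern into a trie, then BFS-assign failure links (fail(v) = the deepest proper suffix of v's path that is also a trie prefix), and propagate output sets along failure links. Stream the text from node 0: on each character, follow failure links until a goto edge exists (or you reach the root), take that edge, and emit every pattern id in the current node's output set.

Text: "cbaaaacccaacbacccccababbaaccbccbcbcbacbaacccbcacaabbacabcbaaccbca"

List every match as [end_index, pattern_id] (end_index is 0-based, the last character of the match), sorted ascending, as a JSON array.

Build automaton:
Trie (insert patterns):
  n0 'ε': a→3 b→1 c→12
  n1 'b': c→2
  n2 'bc': ·  ←P0
  n3 'a': a→4 b→7
  n4 'aa': c→5
  n5 'aac': c→6  ←P5
  n6 'aacc': ·  ←P1
  n7 'ab': b→8
  n8 'abb': a→9
  n9 'abba': c→10
  n10 'abbac': a→11
  n11 'abbaca': ·  ←P2
  n12 'c': a→15 c→13  ←P6
  n13 'cc': c→14  ←P7
  n14 'ccc': ·  ←P3
  n15 'ca': b→16
  n16 'cab': a→17
  n17 'caba': b→18
  n18 'cabab': b→19
  n19 'cababb': ·  ←P4

BFS fail/out derivation:
  n1('b'): parent n0 fail=0; on 'b' 0 → fail=0;  out ∅∪∅=∅
  n3('a'): parent n0 fail=0; on 'a' 0 → fail=0;  out ∅∪∅=∅
  n12('c'): parent n0 fail=0; on 'c' 0 → fail=0;  out {6}∪∅={6}
  n2('bc'): parent n1 fail=0; on 'c' 0 → fail=12;  out {0}∪{6}={0,6}
  n4('aa'): parent n3 fail=0; on 'a' 0 → fail=3;  out ∅∪∅=∅
  n7('ab'): parent n3 fail=0; on 'b' 0 → fail=1;  out ∅∪∅=∅
  n13('cc'): parent n12 fail=0; on 'c' 0 → fail=12;  out {7}∪{6}={6,7}
  n15('ca'): parent n12 fail=0; on 'a' 0 → fail=3;  out ∅∪∅=∅
  n5('aac'): parent n4 fail=3; on 'c' 3→0 → fail=12;  out {5}∪{6}={5,6}
  n8('abb'): parent n7 fail=1; on 'b' 1→0 → fail=1;  out ∅∪∅=∅
  n14('ccc'): parent n13 fail=12; on 'c' 12 → fail=13;  out {3}∪{6,7}={3,6,7}
  n16('cab'): parent n15 fail=3; on 'b' 3 → fail=7;  out ∅∪∅=∅
  n6('aacc'): parent n5 fail=12; on 'c' 12 → fail=13;  out {1}∪{6,7}={1,6,7}
  n9('abba'): parent n8 fail=1; on 'a' 1→0 → fail=3;  out ∅∪∅=∅
  n17('caba'): parent n16 fail=7; on 'a' 7→1→0 → fail=3;  out ∅∪∅=∅
  n10('abbac'): parent n9 fail=3; on 'c' 3→0 → fail=12;  out ∅∪{6}={6}
  n18('cabab'): parent n17 fail=3; on 'b' 3 → fail=7;  out ∅∪∅=∅
  n11('abbaca'): parent n10 fail=12; on 'a' 12 → fail=15;  out {2}∪∅={2}
  n19('cababb'): parent n18 fail=7; on 'b' 7 → fail=8;  out {4}∪∅={4}

Text stream:
i=0 'c': node 0→12  ** P6@[0:0]
i=1 'b': node 12→1 (fail-walked)
i=2 'a': node 1→3 (fail-walked)
i=3 'a': node 3→4
i=4 'a': node 4→4 (fail-walked)
i=5 'a': node 4→4 (fail-walked)
i=6 'c': node 4→5  ** P5@[4:6],P6@[6:6]
i=7 'c': node 5→6  ** P1@[4:7],P6@[7:7],P7@[6:7]
i=8 'c': node 6→14 (fail-walked)  ** P3@[6:8],P6@[8:8],P7@[7:8]
i=9 'a': node 14→15 (fail-walked)
i=10 'a': node 15→4 (fail-walked)
i=11 'c': node 4→5  ** P5@[9:11],P6@[11:11]
i=12 'b': node 5→1 (fail-walked)
i=13 'a': node 1→3 (fail-walked)
i=14 'c': node 3→12 (fail-walked)  ** P6@[14:14]
i=15 'c': node 12→13  ** P6@[15:15],P7@[14:15]
i=16 'c': node 13→14  ** P3@[14:16],P6@[16:16],P7@[15:16]
i=17 'c': node 14→14 (fail-walked)  ** P3@[15:17],P6@[17:17],P7@[16:17]
i=18 'c': node 14→14 (fail-walked)  ** P3@[16:18],P6@[18:18],P7@[17:18]
i=19 'a': node 14→15 (fail-walked)
i=20 'b': node 15→16
i=21 'a': node 16→17
i=22 'b': node 17→18
i=23 'b': node 18→19  ** P4@[18:23]
i=24 'a': node 19→9 (fail-walked)
i=25 'a': node 9→4 (fail-walked)
i=26 'c': node 4→5  ** P5@[24:26],P6@[26:26]
i=27 'c': node 5→6  ** P1@[24:27],P6@[27:27],P7@[26:27]
i=28 'b': node 6→1 (fail-walked)
i=29 'c': node 1→2  ** P0@[28:29],P6@[29:29]
i=30 'c': node 2→13 (fail-walked)  ** P6@[30:30],P7@[29:30]
i=31 'b': node 13→1 (fail-walked)
i=32 'c': node 1→2  ** P0@[31:32],P6@[32:32]
i=33 'b': node 2→1 (fail-walked)
i=34 'c': node 1→2  ** P0@[33:34],P6@[34:34]
i=35 'b': node 2→1 (fail-walked)
i=36 'a': node 1→3 (fail-walked)
i=37 'c': node 3→12 (fail-walked)  ** P6@[37:37]
i=38 'b': node 12→1 (fail-walked)
i=39 'a': node 1→3 (fail-walked)
i=40 'a': node 3→4
i=41 'c': node 4→5  ** P5@[39:41],P6@[41:41]
i=42 'c': node 5→6  ** P1@[39:42],P6@[42:42],P7@[41:42]
i=43 'c': node 6→14 (fail-walked)  ** P3@[41:43],P6@[43:43],P7@[42:43]
i=44 'b': node 14→1 (fail-walked)
i=45 'c': node 1→2  ** P0@[44:45],P6@[45:45]
i=46 'a': node 2→15 (fail-walked)
i=47 'c': node 15→12 (fail-walked)  ** P6@[47:47]
i=48 'a': node 12→15
i=49 'a': node 15→4 (fail-walked)
i=50 'b': node 4→7 (fail-walked)
i=51 'b': node 7→8
i=52 'a': node 8→9
i=53 'c': node 9→10  ** P6@[53:53]
i=54 'a': node 10→11  ** P2@[49:54]
i=55 'b': node 11→16 (fail-walked)
i=56 'c': node 16→2 (fail-walked)  ** P0@[55:56],P6@[56:56]
i=57 'b': node 2→1 (fail-walked)
i=58 'a': node 1→3 (fail-walked)
i=59 'a': node 3→4
i=60 'c': node 4→5  ** P5@[58:60],P6@[60:60]
i=61 'c': node 5→6  ** P1@[58:61],P6@[61:61],P7@[60:61]
i=62 'b': node 6→1 (fail-walked)
i=63 'c': node 1→2  ** P0@[62:63],P6@[63:63]
i=64 'a': node 2→15 (fail-walked)

Matches: [[0,6],[6,5],[6,6],[7,1],[7,6],[7,7],[8,3],[8,6],[8,7],[11,5],[11,6],[14,6],[15,6],[15,7],[16,3],[16,6],[16,7],[17,3],[17,6],[17,7],[18,3],[18,6],[18,7],[23,4],[26,5],[26,6],[27,1],[27,6],[27,7],[29,0],[29,6],[30,6],[30,7],[32,0],[32,6],[34,0],[34,6],[37,6],[41,5],[41,6],[42,1],[42,6],[42,7],[43,3],[43,6],[43,7],[45,0],[45,6],[47,6],[53,6],[54,2],[56,0],[56,6],[60,5],[60,6],[61,1],[61,6],[61,7],[63,0],[63,6]]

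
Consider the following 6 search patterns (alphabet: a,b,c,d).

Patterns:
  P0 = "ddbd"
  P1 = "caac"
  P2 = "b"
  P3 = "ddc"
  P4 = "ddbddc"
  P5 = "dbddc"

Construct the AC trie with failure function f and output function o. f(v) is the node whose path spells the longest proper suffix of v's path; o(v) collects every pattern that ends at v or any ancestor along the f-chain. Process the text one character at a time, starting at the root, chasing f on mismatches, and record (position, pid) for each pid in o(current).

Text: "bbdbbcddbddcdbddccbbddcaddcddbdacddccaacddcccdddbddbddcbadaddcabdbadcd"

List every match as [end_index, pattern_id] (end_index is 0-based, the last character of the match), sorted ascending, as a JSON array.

Build automaton:
Trie (insert patterns):
  n0 'ε': b→9 c→5 d→1
  n1 'd': b→13 d→2
  n2 'dd': b→3 c→10
  n3 'ddb': d→4
  n4 'ddbd': d→11  ←P0
  n5 'c': a→6
  n6 'ca': a→7
  n7 'caa': c→8
  n8 'caac': ·  ←P1
  n9 'b': ·  ←P2
  n10 'ddc': ·  ←P3
  n11 'ddbdd': c→12
  n12 'ddbddc': ·  ←P4
  n13 'db': d→14
  n14 'dbd': d→15
  n15 'dbdd': c→16
  n16 'dbddc': ·  ←P5

Failure links (BFS by depth):
  fail(1) 'd': from fail(0)=0 chase 'd': 0 ⇒ 0;  out=∅∪out(0)=∅
  fail(5) 'c': from fail(0)=0 chase 'c': 0 ⇒ 0;  out=∅∪out(0)=∅
  fail(9) 'b': from fail(0)=0 chase 'b': 0 ⇒ 0;  out={2}∪out(0)={2}
  fail(2) 'dd': from fail(1)=0 chase 'd': 0 ⇒ 1;  out=∅∪out(1)=∅
  fail(6) 'ca': from fail(5)=0 chase 'a': 0 ⇒ 0;  out=∅∪out(0)=∅
  fail(13) 'db': from fail(1)=0 chase 'b': 0 ⇒ 9;  out=∅∪out(9)={2}
  fail(3) 'ddb': from fail(2)=1 chase 'b': 1 ⇒ 13;  out=∅∪out(13)={2}
  fail(7) 'caa': from fail(6)=0 chase 'a': 0 ⇒ 0;  out=∅∪out(0)=∅
  fail(10) 'ddc': from fail(2)=1 chase 'c': 1→0 ⇒ 5;  out={3}∪out(5)={3}
  fail(14) 'dbd': from fail(13)=9 chase 'd': 9→0 ⇒ 1;  out=∅∪out(1)=∅
  fail(4) 'ddbd': from fail(3)=13 chase 'd': 13 ⇒ 14;  out={0}∪out(14)={0}
  fail(8) 'caac': from fail(7)=0 chase 'c': 0 ⇒ 5;  out={1}∪out(5)={1}
  fail(15) 'dbdd': from fail(14)=1 chase 'd': 1 ⇒ 2;  out=∅∪out(2)=∅
  fail(11) 'ddbdd': from fail(4)=14 chase 'd': 14 ⇒ 15;  out=∅∪out(15)=∅
  fail(16) 'dbddc': from fail(15)=2 chase 'c': 2 ⇒ 10;  out={5}∪out(10)={3,5}
  fail(12) 'ddbddc': from fail(11)=15 chase 'c': 15 ⇒ 16;  out={4}∪out(16)={3,4,5}

Run:
[0] read 'b'  n0⇒n9  ** P2@[0:0]
[1] read 'b'  n9⇒n9 ·f  ** P2@[1:1]
[2] read 'd'  n9⇒n1 ·f
[3] read 'b'  n1⇒n13  ** P2@[3:3]
[4] read 'b'  n13⇒n9 ·f  ** P2@[4:4]
[5] read 'c'  n9⇒n5 ·f
[6] read 'd'  n5⇒n1 ·f
[7] read 'd'  n1⇒n2
[8] read 'b'  n2⇒n3  ** P2@[8:8]
[9] read 'd'  n3⇒n4  ** P0@[6:9]
[10] read 'd'  n4⇒n11
[11] read 'c'  n11⇒n12  ** P3@[9:11],P4@[6:11],P5@[7:11]
[12] read 'd'  n12⇒n1 ·f
[13] read 'b'  n1⇒n13  ** P2@[13:13]
[14] read 'd'  n13⇒n14
[15] read 'd'  n14⇒n15
[16] read 'c'  n15⇒n16  ** P3@[14:16],P5@[12:16]
[17] read 'c'  n16⇒n5 ·f
[18] read 'b'  n5⇒n9 ·f  ** P2@[18:18]
[19] read 'b'  n9⇒n9 ·f  ** P2@[19:19]
[20] read 'd'  n9⇒n1 ·f
[21] read 'd'  n1⇒n2
[22] read 'c'  n2⇒n10  ** P3@[20:22]
[23] read 'a'  n10⇒n6 ·f
[24] read 'd'  n6⇒n1 ·f
[25] read 'd'  n1⇒n2
[26] read 'c'  n2⇒n10  ** P3@[24:26]
[27] read 'd'  n10⇒n1 ·f
[28] read 'd'  n1⇒n2
[29] read 'b'  n2⇒n3  ** P2@[29:29]
[30] read 'd'  n3⇒n4  ** P0@[27:30]
[31] read 'a'  n4⇒n0 ·f
[32] read 'c'  n0⇒n5
[33] read 'd'  n5⇒n1 ·f
[34] read 'd'  n1⇒n2
[35] read 'c'  n2⇒n10  ** P3@[33:35]
[36] read 'c'  n10⇒n5 ·f
[37] read 'a'  n5⇒n6
[38] read 'a'  n6⇒n7
[39] read 'c'  n7⇒n8  ** P1@[36:39]
[40] read 'd'  n8⇒n1 ·f
[41] read 'd'  n1⇒n2
[42] read 'c'  n2⇒n10  ** P3@[40:42]
[43] read 'c'  n10⇒n5 ·f
[44] read 'c'  n5⇒n5 ·f
[45] read 'd'  n5⇒n1 ·f
[46] read 'd'  n1⇒n2
[47] read 'd'  n2⇒n2 ·f
[48] read 'b'  n2⇒n3  ** P2@[48:48]
[49] read 'd'  n3⇒n4  ** P0@[46:49]
[50] read 'd'  n4⇒n11
[51] read 'b'  n11⇒n3 ·f  ** P2@[51:51]
[52] read 'd'  n3⇒n4  ** P0@[49:52]
[53] read 'd'  n4⇒n11
[54] read 'c'  n11⇒n12  ** P3@[52:54],P4@[49:54],P5@[50:54]
[55] read 'b'  n12⇒n9 ·f  ** P2@[55:55]
[56] read 'a'  n9⇒n0 ·f
[57] read 'd'  n0⇒n1
[58] read 'a'  n1⇒n0 ·f
[59] read 'd'  n0⇒n1
[60] read 'd'  n1⇒n2
[61] read 'c'  n2⇒n10  ** P3@[59:61]
[62] read 'a'  n10⇒n6 ·f
[63] read 'b'  n6⇒n9 ·f  ** P2@[63:63]
[64] read 'd'  n9⇒n1 ·f
[65] read 'b'  n1⇒n13  ** P2@[65:65]
[66] read 'a'  n13⇒n0 ·f
[67] read 'd'  n0⇒n1
[68] read 'c'  n1⇒n5 ·f
[69] read 'd'  n5⇒n1 ·f

Result: [[0,2],[1,2],[3,2],[4,2],[8,2],[9,0],[11,3],[11,4],[11,5],[13,2],[16,3],[16,5],[18,2],[19,2],[22,3],[26,3],[29,2],[30,0],[35,3],[39,1],[42,3],[48,2],[49,0],[51,2],[52,0],[54,3],[54,4],[54,5],[55,2],[61,3],[63,2],[65,2]]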